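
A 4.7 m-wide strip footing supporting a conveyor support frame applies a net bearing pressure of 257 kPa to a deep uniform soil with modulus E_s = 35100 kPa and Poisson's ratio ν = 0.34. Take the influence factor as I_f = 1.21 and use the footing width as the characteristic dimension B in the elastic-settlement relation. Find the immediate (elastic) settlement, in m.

Immediate (elastic) settlement: S_e = q·B·(1−ν²)/E_s · I_f.
S_e = 257 × 4.7 × (1 − 0.34²) / 35100 × 1.21
    = 257 × 4.7 × 0.8844 / 35100 × 1.21
    = 0.03683 m

S_e ≈ 0.0368 m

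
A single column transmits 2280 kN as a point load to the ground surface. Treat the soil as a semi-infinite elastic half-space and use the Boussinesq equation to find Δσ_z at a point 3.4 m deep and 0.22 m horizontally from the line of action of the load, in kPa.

Δσ_z ≈ 93.2 kPa

Boussinesq vertical stress below a point load on an elastic half-space:
Δσ_z = 3P/(2πz²) · [1 + (r/z)²]^(−5/2)
r/z = 0.22/3.4 = 0.064706; [1+(r/z)²]^(−5/2) = 0.98961.
Δσ_z = 3×2280/(2π×3.4²) × 0.98961 = 94.171 × 0.98961 = 93.19 kPa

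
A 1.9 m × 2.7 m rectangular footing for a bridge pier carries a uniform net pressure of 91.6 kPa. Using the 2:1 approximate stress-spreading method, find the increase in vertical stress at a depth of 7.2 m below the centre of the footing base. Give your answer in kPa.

Δσ_z ≈ 5.22 kPa

By the 2:1 method the load spreads at 1 horizontal : 2 vertical, so at depth z the loaded area has grown by z in each plan dimension:
Δσ = qBL/((B+z)(L+z)) = 91.6×1.9×2.7/((1.9+7.2)(2.7+7.2)) = 5.216 kPa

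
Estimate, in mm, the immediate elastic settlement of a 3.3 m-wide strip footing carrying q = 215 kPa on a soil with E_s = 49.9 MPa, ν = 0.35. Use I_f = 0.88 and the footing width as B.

S_e ≈ 11 mm

Immediate (elastic) settlement: S_e = q·B·(1−ν²)/E_s · I_f.
E_s = 49.9 MPa = 49900 kPa.
S_e = 215 × 3.3 × (1 − 0.35²) / 49900 × 0.88
    = 215 × 3.3 × 0.8775 / 49900 × 0.88
    = 0.01098 m = 10.98 mm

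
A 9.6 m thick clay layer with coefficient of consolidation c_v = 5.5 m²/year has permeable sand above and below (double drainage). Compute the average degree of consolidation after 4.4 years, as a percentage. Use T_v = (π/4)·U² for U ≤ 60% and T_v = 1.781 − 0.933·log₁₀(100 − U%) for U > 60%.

U ≈ 93.9 %

Drainage path length: H_d = H/2 = 4.8 m (double drainage).
T_v = c_v·t/H_d² = 5.5×4.4/4.8² = 1.0503.
T_v = 1.0503 corresponds to the U > 60% branch:
U = 1 − 10^((1.781 − T_v)/0.933)/100 = 0.9393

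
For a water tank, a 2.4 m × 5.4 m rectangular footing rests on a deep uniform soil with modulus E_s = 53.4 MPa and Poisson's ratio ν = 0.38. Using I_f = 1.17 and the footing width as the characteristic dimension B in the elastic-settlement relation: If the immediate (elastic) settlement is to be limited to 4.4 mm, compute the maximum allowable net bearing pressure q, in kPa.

E_s = 53.4 MPa = 53400 kPa.
S_e = q·B·(1−ν²)/E_s · I_f  ⇒  q = S_e·E_s / (B·(1−ν²)·I_f).
q = 0.0044 × 53400 / (2.4 × 0.8556 × 1.17) = 97.8 kPa

q ≈ 97.8 kPa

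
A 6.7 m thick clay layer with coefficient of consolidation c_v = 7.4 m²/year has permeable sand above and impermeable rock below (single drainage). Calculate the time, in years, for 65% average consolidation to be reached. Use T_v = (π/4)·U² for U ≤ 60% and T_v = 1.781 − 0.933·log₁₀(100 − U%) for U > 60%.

t ≈ 2.06 years

Drainage path length: H_d = H = 6.7 m (single drainage).
U > 60%: T_v = 1.781 − 0.933·log₁₀(100 − 65) = 0.34038.
t = T_v·H_d²/c_v = 0.34038×6.7²/7.4 = 2.065 years.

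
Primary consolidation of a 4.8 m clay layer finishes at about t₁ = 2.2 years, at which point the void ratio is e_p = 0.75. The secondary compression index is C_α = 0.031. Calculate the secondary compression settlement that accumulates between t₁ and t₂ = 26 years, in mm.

S_s ≈ 91.2 mm

Secondary compression: S_s = C_α·H/(1+e_p)·log₁₀(t₂/t₁)
S_s = 0.031×4.8/(1+0.75)×log₁₀(26/2.2)
    = 0.08503 × 1.073 = 0.0912 m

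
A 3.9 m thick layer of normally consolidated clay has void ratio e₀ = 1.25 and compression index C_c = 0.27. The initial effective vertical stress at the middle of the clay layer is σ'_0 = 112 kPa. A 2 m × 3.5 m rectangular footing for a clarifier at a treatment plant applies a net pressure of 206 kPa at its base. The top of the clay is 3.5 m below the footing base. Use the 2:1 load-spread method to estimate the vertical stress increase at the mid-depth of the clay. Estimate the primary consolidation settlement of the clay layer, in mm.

Mid-depth of clay below the footing base: z = 3.5 + 3.9/2 = 5.45 m.
Stress increase at mid-clay by the 2:1 spreading method:
Δσ = qBL/((B+z)(L+z)) = 206×2×3.5/((2+5.45)(3.5+5.45)) = 21.626 kPa
Final effective stress: σ'_f = σ'_0 + Δσ = 112 + 21.626 = 133.63 kPa.
Normally consolidated clay, so the full stress increment lies on the virgin compression line:
S_c = C_c·H/(1+e₀)·log₁₀(σ'_f/σ'_0) = 0.27×3.9/(1+1.25)×log₁₀(133.63/112)
    = 0.468 × 0.076686 = 0.03589 m

S_c ≈ 35.9 mm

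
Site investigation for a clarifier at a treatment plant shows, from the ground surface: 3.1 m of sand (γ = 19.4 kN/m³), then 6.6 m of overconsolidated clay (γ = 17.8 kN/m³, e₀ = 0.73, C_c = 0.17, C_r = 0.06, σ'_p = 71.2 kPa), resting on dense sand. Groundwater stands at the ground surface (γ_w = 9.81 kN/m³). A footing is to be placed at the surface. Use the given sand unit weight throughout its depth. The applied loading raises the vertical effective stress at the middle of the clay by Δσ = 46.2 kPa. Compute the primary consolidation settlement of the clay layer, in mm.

S_c ≈ 126 mm

Mid-depth of clay below the ground surface: z = 3.1 + 6.6/2 = 6.4 m.
Total vertical stress at mid-clay: σ_v = 19.4×3.1 + 17.8×3.3 = 118.88 kPa.
Pore pressure: u = 9.81×(6.4 − 0) = 62.784 kPa.
Initial effective stress: σ'_0 = σ_v − u = 118.88 − 62.784 = 56.096 kPa.
Final effective stress: σ'_f = 56.096 + 46.2 = 102.3 kPa.
σ'_f = 102.3 > σ'_p = 71.2 kPa, so the stress path crosses the preconsolidation pressure — recompression up to σ'_p, then virgin compression beyond:
S_c = H/(1+e₀)·[C_r·log₁₀(σ'_p/σ'_0) + C_c·log₁₀(σ'_f/σ'_p)]
    = 6.6/1.73 × [0.06×log₁₀(71.2/56.096) + 0.17×log₁₀(102.3/71.2)]
    = 3.815 × [0.0062129 + 0.026757] = 0.1258 m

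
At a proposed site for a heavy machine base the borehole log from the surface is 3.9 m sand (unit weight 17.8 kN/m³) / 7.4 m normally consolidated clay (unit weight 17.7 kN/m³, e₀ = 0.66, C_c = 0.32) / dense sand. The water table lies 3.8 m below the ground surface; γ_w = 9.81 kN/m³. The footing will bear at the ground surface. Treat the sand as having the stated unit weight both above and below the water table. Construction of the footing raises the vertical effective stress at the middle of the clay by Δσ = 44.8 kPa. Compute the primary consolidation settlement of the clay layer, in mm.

S_c ≈ 234 mm

Mid-depth of clay below the ground surface: z = 3.9 + 7.4/2 = 7.6 m.
Total vertical stress at mid-clay: σ_v = 17.8×3.9 + 17.7×3.7 = 134.91 kPa.
Pore pressure: u = 9.81×(7.6 − 3.8) = 37.278 kPa.
Initial effective stress: σ'_0 = σ_v − u = 134.91 − 37.278 = 97.632 kPa.
Final effective stress: σ'_f = σ'_0 + Δσ = 97.632 + 44.8 = 142.43 kPa.
Normally consolidated clay, so the full stress increment lies on the virgin compression line:
S_c = C_c·H/(1+e₀)·log₁₀(σ'_f/σ'_0) = 0.32×7.4/(1+0.66)×log₁₀(142.43/97.632)
    = 1.4265 × 0.16401 = 0.234 m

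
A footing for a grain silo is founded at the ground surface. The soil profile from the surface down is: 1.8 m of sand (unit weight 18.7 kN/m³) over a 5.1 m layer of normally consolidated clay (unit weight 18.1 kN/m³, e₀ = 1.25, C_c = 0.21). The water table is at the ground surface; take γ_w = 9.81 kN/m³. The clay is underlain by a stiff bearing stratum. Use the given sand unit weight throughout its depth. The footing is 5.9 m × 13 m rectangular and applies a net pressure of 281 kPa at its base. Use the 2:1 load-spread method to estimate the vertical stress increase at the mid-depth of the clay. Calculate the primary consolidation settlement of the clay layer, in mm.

S_c ≈ 300 mm

Mid-depth of clay below the ground surface: z = 1.8 + 5.1/2 = 4.35 m.
Total vertical stress at mid-clay: σ_v = 18.7×1.8 + 18.1×2.55 = 79.815 kPa.
Pore pressure: u = 9.81×(4.35 − 0) = 42.673 kPa.
Initial effective stress: σ'_0 = σ_v − u = 79.815 − 42.673 = 37.142 kPa.
Stress increase at mid-clay by the 2:1 spreading method:
Δσ = qBL/((B+z)(L+z)) = 281×5.9×13/((5.9+4.35)(13+4.35)) = 121.19 kPa
Final effective stress: σ'_f = σ'_0 + Δσ = 37.142 + 121.19 = 158.33 kPa.
Normally consolidated clay, so the full stress increment lies on the virgin compression line:
S_c = C_c·H/(1+e₀)·log₁₀(σ'_f/σ'_0) = 0.21×5.1/(1+1.25)×log₁₀(158.33/37.142)
    = 0.476 × 0.6297 = 0.2997 m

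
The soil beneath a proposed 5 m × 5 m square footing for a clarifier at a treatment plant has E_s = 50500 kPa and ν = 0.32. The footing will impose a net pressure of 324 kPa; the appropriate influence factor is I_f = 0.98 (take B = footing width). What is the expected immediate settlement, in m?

Immediate (elastic) settlement: S_e = q·B·(1−ν²)/E_s · I_f.
S_e = 324 × 5 × (1 − 0.32²) / 50500 × 0.98
    = 324 × 5 × 0.8976 / 50500 × 0.98
    = 0.02822 m

S_e ≈ 0.0282 m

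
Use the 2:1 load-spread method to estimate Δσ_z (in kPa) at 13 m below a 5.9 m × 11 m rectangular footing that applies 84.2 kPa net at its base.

By the 2:1 method the load spreads at 1 horizontal : 2 vertical, so at depth z the loaded area has grown by z in each plan dimension:
Δσ = qBL/((B+z)(L+z)) = 84.2×5.9×11/((5.9+13)(11+13)) = 12.047 kPa

Δσ_z ≈ 12 kPa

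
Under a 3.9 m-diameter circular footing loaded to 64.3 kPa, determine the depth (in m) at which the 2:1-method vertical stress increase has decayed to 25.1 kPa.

2:1 spreading — at depth z the loaded area has grown by z in each plan dimension:
qD²/(D+z)² = Δσ_z ⇒ z = D(√(q/Δσ_z) − 1) = 3.9×(√(64.3/25.1) − 1) = 2.342 m

z ≈ 2.34 m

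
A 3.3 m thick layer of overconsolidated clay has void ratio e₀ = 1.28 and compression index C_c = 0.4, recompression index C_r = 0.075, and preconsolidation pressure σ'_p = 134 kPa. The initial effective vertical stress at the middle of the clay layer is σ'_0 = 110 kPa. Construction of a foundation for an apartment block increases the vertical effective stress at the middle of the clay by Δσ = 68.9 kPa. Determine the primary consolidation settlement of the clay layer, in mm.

Final effective stress: σ'_f = 110 + 68.9 = 178.9 kPa.
σ'_f = 178.9 > σ'_p = 134 kPa, so the stress path crosses the preconsolidation pressure — recompression up to σ'_p, then virgin compression beyond:
S_c = H/(1+e₀)·[C_r·log₁₀(σ'_p/σ'_0) + C_c·log₁₀(σ'_f/σ'_p)]
    = 3.3/2.28 × [0.075×log₁₀(134/110) + 0.4×log₁₀(178.9/134)]
    = 1.4474 × [0.0064284 + 0.050202] = 0.08197 m

S_c ≈ 82 mm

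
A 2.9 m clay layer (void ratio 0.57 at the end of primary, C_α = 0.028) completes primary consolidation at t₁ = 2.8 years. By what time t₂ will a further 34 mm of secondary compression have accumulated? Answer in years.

S_s = C_α·H/(1+e_p)·log₁₀(t₂/t₁) ⇒ log₁₀(t₂/t₁) = S_s·(1+e_p)/(C_α·H).
log₁₀(t₂/t₁) = 0.034 × (1+0.57) / (0.028×2.9) = 0.6574
t₂ = t₁ × 10^0.6574 = 2.8 × 4.543 = 12.72 years

t₂ ≈ 12.7 years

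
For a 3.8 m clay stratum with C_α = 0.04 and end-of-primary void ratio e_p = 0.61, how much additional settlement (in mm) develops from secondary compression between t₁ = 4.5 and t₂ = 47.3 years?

Secondary compression: S_s = C_α·H/(1+e_p)·log₁₀(t₂/t₁)
S_s = 0.04×3.8/(1+0.61)×log₁₀(47.3/4.5)
    = 0.09441 × 1.022 = 0.09645 m

S_s ≈ 96.5 mm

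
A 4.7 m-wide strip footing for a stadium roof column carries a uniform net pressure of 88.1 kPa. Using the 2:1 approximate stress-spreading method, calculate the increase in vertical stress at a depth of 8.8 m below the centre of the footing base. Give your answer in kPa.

Δσ_z ≈ 30.7 kPa

By the 2:1 method the load spreads at 1 horizontal : 2 vertical, so at depth z the loaded area has grown by z in each plan dimension:
Δσ = qB/(B+z) = 88.1×4.7/(4.7+8.8) = 30.672 kPa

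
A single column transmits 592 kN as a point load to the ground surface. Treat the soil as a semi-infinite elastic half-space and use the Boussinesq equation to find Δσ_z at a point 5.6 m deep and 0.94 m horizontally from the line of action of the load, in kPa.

Δσ_z ≈ 8.41 kPa

Boussinesq vertical stress below a point load on an elastic half-space:
Δσ_z = 3P/(2πz²) · [1 + (r/z)²]^(−5/2)
r/z = 0.94/5.6 = 0.16786; [1+(r/z)²]^(−5/2) = 0.93289.
Δσ_z = 3×592/(2π×5.6²) × 0.93289 = 9.0134 × 0.93289 = 8.409 kPa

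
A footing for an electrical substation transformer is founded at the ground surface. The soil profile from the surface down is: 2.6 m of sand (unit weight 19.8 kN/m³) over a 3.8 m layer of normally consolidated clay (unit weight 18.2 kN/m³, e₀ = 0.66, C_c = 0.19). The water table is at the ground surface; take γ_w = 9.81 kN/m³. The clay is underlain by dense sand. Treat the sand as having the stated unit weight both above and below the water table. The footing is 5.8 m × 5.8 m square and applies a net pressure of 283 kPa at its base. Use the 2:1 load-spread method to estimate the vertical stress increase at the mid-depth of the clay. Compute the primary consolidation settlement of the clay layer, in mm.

Mid-depth of clay below the ground surface: z = 2.6 + 3.8/2 = 4.5 m.
Total vertical stress at mid-clay: σ_v = 19.8×2.6 + 18.2×1.9 = 86.06 kPa.
Pore pressure: u = 9.81×(4.5 − 0) = 44.145 kPa.
Initial effective stress: σ'_0 = σ_v − u = 86.06 − 44.145 = 41.915 kPa.
Stress increase at mid-clay by the 2:1 spreading method:
Δσ = qBL/((B+z)(L+z)) = 283×5.8×5.8/((5.8+4.5)(5.8+4.5)) = 89.736 kPa
Final effective stress: σ'_f = σ'_0 + Δσ = 41.915 + 89.736 = 131.65 kPa.
Normally consolidated clay, so the full stress increment lies on the virgin compression line:
S_c = C_c·H/(1+e₀)·log₁₀(σ'_f/σ'_0) = 0.19×3.8/(1+0.66)×log₁₀(131.65/41.915)
    = 0.43494 × 0.49705 = 0.2162 m

S_c ≈ 216 mm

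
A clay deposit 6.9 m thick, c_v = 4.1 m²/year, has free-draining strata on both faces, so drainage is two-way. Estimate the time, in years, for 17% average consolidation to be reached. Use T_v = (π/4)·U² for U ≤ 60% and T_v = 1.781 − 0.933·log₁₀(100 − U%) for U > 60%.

Drainage path length: H_d = H/2 = 3.45 m (double drainage).
U ≤ 60%: T_v = (π/4)·U² = (π/4)×0.17² = 0.022698.
t = T_v·H_d²/c_v = 0.022698×3.45²/4.1 = 0.06589 years.

t ≈ 0.0659 years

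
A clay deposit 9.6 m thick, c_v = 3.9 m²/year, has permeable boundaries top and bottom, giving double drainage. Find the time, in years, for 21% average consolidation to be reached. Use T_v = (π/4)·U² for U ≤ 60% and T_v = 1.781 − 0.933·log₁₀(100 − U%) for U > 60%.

Drainage path length: H_d = H/2 = 4.8 m (double drainage).
U ≤ 60%: T_v = (π/4)·U² = (π/4)×0.21² = 0.034636.
t = T_v·H_d²/c_v = 0.034636×4.8²/3.9 = 0.2046 years.

t ≈ 0.205 years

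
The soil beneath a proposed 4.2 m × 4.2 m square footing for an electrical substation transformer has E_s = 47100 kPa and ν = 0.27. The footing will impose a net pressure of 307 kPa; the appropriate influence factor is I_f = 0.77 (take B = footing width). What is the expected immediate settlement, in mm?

Immediate (elastic) settlement: S_e = q·B·(1−ν²)/E_s · I_f.
S_e = 307 × 4.2 × (1 − 0.27²) / 47100 × 0.77
    = 307 × 4.2 × 0.9271 / 47100 × 0.77
    = 0.01954 m = 19.54 mm

S_e ≈ 19.5 mm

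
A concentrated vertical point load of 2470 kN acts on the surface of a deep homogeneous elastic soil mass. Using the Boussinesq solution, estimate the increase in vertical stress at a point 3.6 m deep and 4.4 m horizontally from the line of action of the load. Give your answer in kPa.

Boussinesq vertical stress below a point load on an elastic half-space:
Δσ_z = 3P/(2πz²) · [1 + (r/z)²]^(−5/2)
r/z = 4.4/3.6 = 1.2222; [1+(r/z)²]^(−5/2) = 0.10182.
Δσ_z = 3×2470/(2π×3.6²) × 0.10182 = 90.998 × 0.10182 = 9.265 kPa

Δσ_z ≈ 9.27 kPa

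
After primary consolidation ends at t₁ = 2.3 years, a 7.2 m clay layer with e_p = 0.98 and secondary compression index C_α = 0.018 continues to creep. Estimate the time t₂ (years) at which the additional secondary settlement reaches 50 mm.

S_s = C_α·H/(1+e_p)·log₁₀(t₂/t₁) ⇒ log₁₀(t₂/t₁) = S_s·(1+e_p)/(C_α·H).
log₁₀(t₂/t₁) = 0.05 × (1+0.98) / (0.018×7.2) = 0.7639
t₂ = t₁ × 10^0.7639 = 2.3 × 5.806 = 13.35 years

t₂ ≈ 13.4 years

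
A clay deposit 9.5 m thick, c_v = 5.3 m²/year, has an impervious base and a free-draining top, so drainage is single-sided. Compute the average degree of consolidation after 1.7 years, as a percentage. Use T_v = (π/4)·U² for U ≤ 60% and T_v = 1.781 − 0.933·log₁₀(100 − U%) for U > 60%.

U ≈ 35.7 %

Drainage path length: H_d = H = 9.5 m (single drainage).
T_v = c_v·t/H_d² = 5.3×1.7/9.5² = 0.099834.
T_v = 0.099834 corresponds to the U ≤ 60% branch:
U = √(4T_v/π) = 0.3565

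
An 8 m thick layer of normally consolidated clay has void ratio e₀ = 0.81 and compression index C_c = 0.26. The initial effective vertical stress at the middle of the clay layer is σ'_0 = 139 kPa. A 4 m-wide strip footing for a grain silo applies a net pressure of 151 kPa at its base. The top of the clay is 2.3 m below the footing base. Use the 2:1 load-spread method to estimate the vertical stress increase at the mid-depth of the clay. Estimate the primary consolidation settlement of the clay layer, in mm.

S_c ≈ 176 mm

Mid-depth of clay below the footing base: z = 2.3 + 8/2 = 6.3 m.
Stress increase at mid-clay by the 2:1 spreading method:
Δσ = qB/(B+z) = 151×4/(4+6.3) = 58.641 kPa
Final effective stress: σ'_f = σ'_0 + Δσ = 139 + 58.641 = 197.64 kPa.
Normally consolidated clay, so the full stress increment lies on the virgin compression line:
S_c = C_c·H/(1+e₀)·log₁₀(σ'_f/σ'_0) = 0.26×8/(1+0.81)×log₁₀(197.64/139)
    = 1.1492 × 0.15286 = 0.1757 m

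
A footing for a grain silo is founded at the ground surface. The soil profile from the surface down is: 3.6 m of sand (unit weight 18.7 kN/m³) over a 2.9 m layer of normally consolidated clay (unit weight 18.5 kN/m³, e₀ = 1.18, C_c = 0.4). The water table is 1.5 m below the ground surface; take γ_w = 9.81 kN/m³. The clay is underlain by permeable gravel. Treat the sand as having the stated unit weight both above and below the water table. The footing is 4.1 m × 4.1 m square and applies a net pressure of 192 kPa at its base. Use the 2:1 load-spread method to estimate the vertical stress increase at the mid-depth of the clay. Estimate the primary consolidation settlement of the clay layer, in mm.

Mid-depth of clay below the ground surface: z = 3.6 + 2.9/2 = 5.05 m.
Total vertical stress at mid-clay: σ_v = 18.7×3.6 + 18.5×1.45 = 94.145 kPa.
Pore pressure: u = 9.81×(5.05 − 1.5) = 34.825 kPa.
Initial effective stress: σ'_0 = σ_v − u = 94.145 − 34.825 = 59.32 kPa.
Stress increase at mid-clay by the 2:1 spreading method:
Δσ = qBL/((B+z)(L+z)) = 192×4.1×4.1/((4.1+5.05)(4.1+5.05)) = 38.55 kPa
Final effective stress: σ'_f = σ'_0 + Δσ = 59.32 + 38.55 = 97.87 kPa.
Normally consolidated clay, so the full stress increment lies on the virgin compression line:
S_c = C_c·H/(1+e₀)·log₁₀(σ'_f/σ'_0) = 0.4×2.9/(1+1.18)×log₁₀(97.87/59.32)
    = 0.53211 × 0.21745 = 0.1157 m

S_c ≈ 116 mm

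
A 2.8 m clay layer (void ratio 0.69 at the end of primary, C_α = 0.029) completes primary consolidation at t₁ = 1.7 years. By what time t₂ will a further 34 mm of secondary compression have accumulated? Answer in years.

t₂ ≈ 8.67 years

S_s = C_α·H/(1+e_p)·log₁₀(t₂/t₁) ⇒ log₁₀(t₂/t₁) = S_s·(1+e_p)/(C_α·H).
log₁₀(t₂/t₁) = 0.034 × (1+0.69) / (0.029×2.8) = 0.7076
t₂ = t₁ × 10^0.7076 = 1.7 × 5.101 = 8.671 years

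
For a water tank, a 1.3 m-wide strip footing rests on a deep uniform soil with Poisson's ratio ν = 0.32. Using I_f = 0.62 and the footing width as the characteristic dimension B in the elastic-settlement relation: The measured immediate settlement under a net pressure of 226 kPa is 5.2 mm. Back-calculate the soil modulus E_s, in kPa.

S_e = q·B·(1−ν²)/E_s · I_f  ⇒  E_s = q·B·(1−ν²)·I_f / S_e.
E_s = 226 × 1.3 × 0.8976 × 0.62 / 0.0052 = 31440 kPa

E_s ≈ 31400 kPa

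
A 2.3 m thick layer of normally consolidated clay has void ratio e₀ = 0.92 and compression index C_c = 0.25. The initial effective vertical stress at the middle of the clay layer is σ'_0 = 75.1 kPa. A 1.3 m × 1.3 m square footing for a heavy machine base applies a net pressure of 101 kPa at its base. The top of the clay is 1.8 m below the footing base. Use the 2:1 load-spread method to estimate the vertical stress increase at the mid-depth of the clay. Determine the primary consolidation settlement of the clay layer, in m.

Mid-depth of clay below the footing base: z = 1.8 + 2.3/2 = 2.95 m.
Stress increase at mid-clay by the 2:1 spreading method:
Δσ = qBL/((B+z)(L+z)) = 101×1.3×1.3/((1.3+2.95)(1.3+2.95)) = 9.45 kPa
Final effective stress: σ'_f = σ'_0 + Δσ = 75.1 + 9.45 = 84.55 kPa.
Normally consolidated clay, so the full stress increment lies on the virgin compression line:
S_c = C_c·H/(1+e₀)·log₁₀(σ'_f/σ'_0) = 0.25×2.3/(1+0.92)×log₁₀(84.55/75.1)
    = 0.29948 × 0.051474 = 0.01542 m

S_c ≈ 0.0154 m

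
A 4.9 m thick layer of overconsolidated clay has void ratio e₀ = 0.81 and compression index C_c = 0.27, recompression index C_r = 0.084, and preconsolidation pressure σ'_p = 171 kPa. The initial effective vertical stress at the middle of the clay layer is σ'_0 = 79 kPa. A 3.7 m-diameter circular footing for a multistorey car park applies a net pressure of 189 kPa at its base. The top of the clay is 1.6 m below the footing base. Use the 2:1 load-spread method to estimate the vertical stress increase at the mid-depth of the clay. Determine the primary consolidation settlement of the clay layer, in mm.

S_c ≈ 43 mm

Mid-depth of clay below the footing base: z = 1.6 + 4.9/2 = 4.05 m.
Stress increase at mid-clay by the 2:1 spreading method:
Δσ ≈ qD²/(D+z)² = 189×3.7²/(3.7+4.05)² = 43.079 kPa
Final effective stress: σ'_f = 79 + 43.079 = 122.08 kPa.
σ'_f = 122.08 ≤ σ'_p = 171 kPa, so the clay remains overconsolidated and only the recompression index applies:
S_c = C_r·H/(1+e₀)·log₁₀(σ'_f/σ'_0) = 0.084×4.9/1.81×log₁₀(122.08/79)
    = 0.2274 × 0.18902 = 0.04298 m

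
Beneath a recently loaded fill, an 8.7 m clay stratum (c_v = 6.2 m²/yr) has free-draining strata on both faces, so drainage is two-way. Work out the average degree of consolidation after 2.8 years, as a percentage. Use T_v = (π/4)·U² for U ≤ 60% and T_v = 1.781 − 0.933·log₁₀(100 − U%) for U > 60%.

Drainage path length: H_d = H/2 = 4.35 m (double drainage).
T_v = c_v·t/H_d² = 6.2×2.8/4.35² = 0.91743.
T_v = 0.91743 corresponds to the U > 60% branch:
U = 1 − 10^((1.781 − T_v)/0.933)/100 = 0.9157

U ≈ 91.6 %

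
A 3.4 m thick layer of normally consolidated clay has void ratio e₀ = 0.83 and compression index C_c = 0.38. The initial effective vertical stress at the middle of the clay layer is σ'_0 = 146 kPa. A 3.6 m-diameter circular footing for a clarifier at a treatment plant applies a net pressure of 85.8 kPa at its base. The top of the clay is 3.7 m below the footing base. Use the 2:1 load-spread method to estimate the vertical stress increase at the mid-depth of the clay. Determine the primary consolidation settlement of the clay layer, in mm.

Mid-depth of clay below the footing base: z = 3.7 + 3.4/2 = 5.4 m.
Stress increase at mid-clay by the 2:1 spreading method:
Δσ ≈ qD²/(D+z)² = 85.8×3.6²/(3.6+5.4)² = 13.728 kPa
Final effective stress: σ'_f = σ'_0 + Δσ = 146 + 13.728 = 159.73 kPa.
Normally consolidated clay, so the full stress increment lies on the virgin compression line:
S_c = C_c·H/(1+e₀)·log₁₀(σ'_f/σ'_0) = 0.38×3.4/(1+0.83)×log₁₀(159.73/146)
    = 0.70601 × 0.039034 = 0.02756 m

S_c ≈ 27.6 mm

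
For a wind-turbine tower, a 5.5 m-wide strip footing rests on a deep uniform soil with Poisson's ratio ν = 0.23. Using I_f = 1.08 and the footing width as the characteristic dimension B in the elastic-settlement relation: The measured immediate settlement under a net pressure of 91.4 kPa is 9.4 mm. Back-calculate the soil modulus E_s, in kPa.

E_s ≈ 54700 kPa

S_e = q·B·(1−ν²)/E_s · I_f  ⇒  E_s = q·B·(1−ν²)·I_f / S_e.
E_s = 91.4 × 5.5 × 0.9471 × 1.08 / 0.0094 = 54700 kPa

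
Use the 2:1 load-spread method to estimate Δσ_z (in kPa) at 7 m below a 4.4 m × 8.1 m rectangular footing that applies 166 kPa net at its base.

By the 2:1 method the load spreads at 1 horizontal : 2 vertical, so at depth z the loaded area has grown by z in each plan dimension:
Δσ = qBL/((B+z)(L+z)) = 166×4.4×8.1/((4.4+7)(8.1+7)) = 34.369 kPa

Δσ_z ≈ 34.4 kPa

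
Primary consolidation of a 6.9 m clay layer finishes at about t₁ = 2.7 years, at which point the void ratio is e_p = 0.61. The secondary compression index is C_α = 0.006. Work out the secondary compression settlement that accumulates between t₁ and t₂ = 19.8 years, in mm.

S_s ≈ 22.3 mm

Secondary compression: S_s = C_α·H/(1+e_p)·log₁₀(t₂/t₁)
S_s = 0.006×6.9/(1+0.61)×log₁₀(19.8/2.7)
    = 0.02571 × 0.8653 = 0.02225 m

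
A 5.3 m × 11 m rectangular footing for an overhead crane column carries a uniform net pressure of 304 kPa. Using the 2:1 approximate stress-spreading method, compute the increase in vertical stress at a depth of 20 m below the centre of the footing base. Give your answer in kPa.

By the 2:1 method the load spreads at 1 horizontal : 2 vertical, so at depth z the loaded area has grown by z in each plan dimension:
Δσ = qBL/((B+z)(L+z)) = 304×5.3×11/((5.3+20)(11+20)) = 22.597 kPa

Δσ_z ≈ 22.6 kPa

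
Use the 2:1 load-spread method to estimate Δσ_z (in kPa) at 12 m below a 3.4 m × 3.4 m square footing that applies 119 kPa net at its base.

By the 2:1 method the load spreads at 1 horizontal : 2 vertical, so at depth z the loaded area has grown by z in each plan dimension:
Δσ = qBL/((B+z)(L+z)) = 119×3.4×3.4/((3.4+12)(3.4+12)) = 5.8005 kPa

Δσ_z ≈ 5.8 kPa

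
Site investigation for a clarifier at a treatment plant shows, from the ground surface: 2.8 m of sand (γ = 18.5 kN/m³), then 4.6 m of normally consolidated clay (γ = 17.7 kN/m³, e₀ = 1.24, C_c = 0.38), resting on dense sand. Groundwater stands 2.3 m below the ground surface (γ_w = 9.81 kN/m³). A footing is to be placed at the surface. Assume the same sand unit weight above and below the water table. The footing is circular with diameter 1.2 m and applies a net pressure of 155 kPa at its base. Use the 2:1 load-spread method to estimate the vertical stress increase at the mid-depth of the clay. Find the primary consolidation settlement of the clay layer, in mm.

Mid-depth of clay below the ground surface: z = 2.8 + 4.6/2 = 5.1 m.
Total vertical stress at mid-clay: σ_v = 18.5×2.8 + 17.7×2.3 = 92.51 kPa.
Pore pressure: u = 9.81×(5.1 − 2.3) = 27.468 kPa.
Initial effective stress: σ'_0 = σ_v − u = 92.51 − 27.468 = 65.042 kPa.
Stress increase at mid-clay by the 2:1 spreading method:
Δσ ≈ qD²/(D+z)² = 155×1.2²/(1.2+5.1)² = 5.6236 kPa
Final effective stress: σ'_f = σ'_0 + Δσ = 65.042 + 5.6236 = 70.666 kPa.
Normally consolidated clay, so the full stress increment lies on the virgin compression line:
S_c = C_c·H/(1+e₀)·log₁₀(σ'_f/σ'_0) = 0.38×4.6/(1+1.24)×log₁₀(70.666/65.042)
    = 0.78036 × 0.036017 = 0.02811 m

S_c ≈ 28.1 mm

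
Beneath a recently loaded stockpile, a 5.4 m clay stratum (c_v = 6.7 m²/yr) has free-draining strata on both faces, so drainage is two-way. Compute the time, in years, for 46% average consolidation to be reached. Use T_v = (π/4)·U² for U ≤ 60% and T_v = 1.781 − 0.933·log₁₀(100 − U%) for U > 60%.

Drainage path length: H_d = H/2 = 2.7 m (double drainage).
U ≤ 60%: T_v = (π/4)·U² = (π/4)×0.46² = 0.16619.
t = T_v·H_d²/c_v = 0.16619×2.7²/6.7 = 0.1808 years.

t ≈ 0.181 years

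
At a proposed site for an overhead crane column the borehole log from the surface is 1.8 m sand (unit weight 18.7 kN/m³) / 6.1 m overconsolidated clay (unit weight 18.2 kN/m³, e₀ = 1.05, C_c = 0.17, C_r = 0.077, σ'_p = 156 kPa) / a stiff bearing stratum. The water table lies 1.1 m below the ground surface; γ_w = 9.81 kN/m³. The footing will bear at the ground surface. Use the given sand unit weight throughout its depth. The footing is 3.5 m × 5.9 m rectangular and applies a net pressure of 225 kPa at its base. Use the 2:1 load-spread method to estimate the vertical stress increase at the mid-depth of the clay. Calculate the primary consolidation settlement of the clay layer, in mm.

S_c ≈ 68.4 mm

Mid-depth of clay below the ground surface: z = 1.8 + 6.1/2 = 4.85 m.
Total vertical stress at mid-clay: σ_v = 18.7×1.8 + 18.2×3.05 = 89.17 kPa.
Pore pressure: u = 9.81×(4.85 − 1.1) = 36.788 kPa.
Initial effective stress: σ'_0 = σ_v − u = 89.17 − 36.788 = 52.382 kPa.
Stress increase at mid-clay by the 2:1 spreading method:
Δσ = qBL/((B+z)(L+z)) = 225×3.5×5.9/((3.5+4.85)(5.9+4.85)) = 51.762 kPa
Final effective stress: σ'_f = 52.382 + 51.762 = 104.14 kPa.
σ'_f = 104.14 ≤ σ'_p = 156 kPa, so the clay remains overconsolidated and only the recompression index applies:
S_c = C_r·H/(1+e₀)·log₁₀(σ'_f/σ'_0) = 0.077×6.1/2.05×log₁₀(104.14/52.382)
    = 0.22912 × 0.29844 = 0.06838 m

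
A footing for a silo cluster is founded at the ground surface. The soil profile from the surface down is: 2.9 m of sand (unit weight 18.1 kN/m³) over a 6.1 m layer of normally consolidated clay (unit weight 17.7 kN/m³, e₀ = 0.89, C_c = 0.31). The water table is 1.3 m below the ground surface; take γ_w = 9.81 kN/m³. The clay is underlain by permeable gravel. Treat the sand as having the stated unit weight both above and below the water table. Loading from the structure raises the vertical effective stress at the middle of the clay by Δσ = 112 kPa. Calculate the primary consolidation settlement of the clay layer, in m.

Mid-depth of clay below the ground surface: z = 2.9 + 6.1/2 = 5.95 m.
Total vertical stress at mid-clay: σ_v = 18.1×2.9 + 17.7×3.05 = 106.47 kPa.
Pore pressure: u = 9.81×(5.95 − 1.3) = 45.617 kPa.
Initial effective stress: σ'_0 = σ_v − u = 106.47 − 45.617 = 60.853 kPa.
Final effective stress: σ'_f = σ'_0 + Δσ = 60.853 + 112 = 172.85 kPa.
Normally consolidated clay, so the full stress increment lies on the virgin compression line:
S_c = C_c·H/(1+e₀)·log₁₀(σ'_f/σ'_0) = 0.31×6.1/(1+0.89)×log₁₀(172.85/60.853)
    = 1.0005 × 0.45339 = 0.4536 m

S_c ≈ 0.454 m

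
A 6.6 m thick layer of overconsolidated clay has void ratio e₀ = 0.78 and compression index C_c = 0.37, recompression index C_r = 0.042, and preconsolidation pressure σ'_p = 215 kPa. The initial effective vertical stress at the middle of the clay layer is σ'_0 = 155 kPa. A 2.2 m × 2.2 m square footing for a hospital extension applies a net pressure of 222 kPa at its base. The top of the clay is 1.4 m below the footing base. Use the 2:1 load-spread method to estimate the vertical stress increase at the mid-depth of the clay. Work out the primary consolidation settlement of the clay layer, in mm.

Mid-depth of clay below the footing base: z = 1.4 + 6.6/2 = 4.7 m.
Stress increase at mid-clay by the 2:1 spreading method:
Δσ = qBL/((B+z)(L+z)) = 222×2.2×2.2/((2.2+4.7)(2.2+4.7)) = 22.568 kPa
Final effective stress: σ'_f = 155 + 22.568 = 177.57 kPa.
σ'_f = 177.57 ≤ σ'_p = 215 kPa, so the clay remains overconsolidated and only the recompression index applies:
S_c = C_r·H/(1+e₀)·log₁₀(σ'_f/σ'_0) = 0.042×6.6/1.78×log₁₀(177.57/155)
    = 0.15573 × 0.059038 = 0.009194 m

S_c ≈ 9.19 mm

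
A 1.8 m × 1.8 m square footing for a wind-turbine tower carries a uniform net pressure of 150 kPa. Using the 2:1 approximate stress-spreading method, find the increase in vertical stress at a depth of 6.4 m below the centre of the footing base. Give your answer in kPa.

By the 2:1 method the load spreads at 1 horizontal : 2 vertical, so at depth z the loaded area has grown by z in each plan dimension:
Δσ = qBL/((B+z)(L+z)) = 150×1.8×1.8/((1.8+6.4)(1.8+6.4)) = 7.2278 kPa

Δσ_z ≈ 7.23 kPa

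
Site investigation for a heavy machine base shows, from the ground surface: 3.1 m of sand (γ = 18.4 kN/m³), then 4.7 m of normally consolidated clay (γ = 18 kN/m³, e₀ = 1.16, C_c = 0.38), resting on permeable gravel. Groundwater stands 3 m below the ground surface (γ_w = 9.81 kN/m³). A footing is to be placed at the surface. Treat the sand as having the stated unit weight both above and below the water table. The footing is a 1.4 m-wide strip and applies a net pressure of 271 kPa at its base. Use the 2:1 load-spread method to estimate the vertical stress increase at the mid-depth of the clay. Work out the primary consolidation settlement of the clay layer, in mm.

Mid-depth of clay below the ground surface: z = 3.1 + 4.7/2 = 5.45 m.
Total vertical stress at mid-clay: σ_v = 18.4×3.1 + 18×2.35 = 99.34 kPa.
Pore pressure: u = 9.81×(5.45 − 3) = 24.035 kPa.
Initial effective stress: σ'_0 = σ_v − u = 99.34 − 24.035 = 75.305 kPa.
Stress increase at mid-clay by the 2:1 spreading method:
Δσ = qB/(B+z) = 271×1.4/(1.4+5.45) = 55.387 kPa
Final effective stress: σ'_f = σ'_0 + Δσ = 75.305 + 55.387 = 130.69 kPa.
Normally consolidated clay, so the full stress increment lies on the virgin compression line:
S_c = C_c·H/(1+e₀)·log₁₀(σ'_f/σ'_0) = 0.38×4.7/(1+1.16)×log₁₀(130.69/75.305)
    = 0.82685 × 0.23942 = 0.198 m

S_c ≈ 198 mm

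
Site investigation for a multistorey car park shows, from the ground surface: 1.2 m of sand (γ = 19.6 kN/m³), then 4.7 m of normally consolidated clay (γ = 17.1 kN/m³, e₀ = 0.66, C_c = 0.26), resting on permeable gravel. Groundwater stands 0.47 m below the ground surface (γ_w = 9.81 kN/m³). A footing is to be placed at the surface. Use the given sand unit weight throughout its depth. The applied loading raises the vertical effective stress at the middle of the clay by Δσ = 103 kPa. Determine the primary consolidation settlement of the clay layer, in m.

S_c ≈ 0.449 m

Mid-depth of clay below the ground surface: z = 1.2 + 4.7/2 = 3.55 m.
Total vertical stress at mid-clay: σ_v = 19.6×1.2 + 17.1×2.35 = 63.705 kPa.
Pore pressure: u = 9.81×(3.55 − 0.47) = 30.215 kPa.
Initial effective stress: σ'_0 = σ_v − u = 63.705 − 30.215 = 33.49 kPa.
Final effective stress: σ'_f = σ'_0 + Δσ = 33.49 + 103 = 136.49 kPa.
Normally consolidated clay, so the full stress increment lies on the virgin compression line:
S_c = C_c·H/(1+e₀)·log₁₀(σ'_f/σ'_0) = 0.26×4.7/(1+0.66)×log₁₀(136.49/33.49)
    = 0.73614 × 0.61019 = 0.4492 m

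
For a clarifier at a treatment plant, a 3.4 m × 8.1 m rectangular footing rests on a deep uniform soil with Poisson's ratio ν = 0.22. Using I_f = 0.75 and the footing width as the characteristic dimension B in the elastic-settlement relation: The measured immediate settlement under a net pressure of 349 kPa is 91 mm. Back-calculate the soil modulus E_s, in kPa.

E_s ≈ 9310 kPa

S_e = q·B·(1−ν²)/E_s · I_f  ⇒  E_s = q·B·(1−ν²)·I_f / S_e.
E_s = 349 × 3.4 × 0.9516 × 0.75 / 0.091 = 9306 kPa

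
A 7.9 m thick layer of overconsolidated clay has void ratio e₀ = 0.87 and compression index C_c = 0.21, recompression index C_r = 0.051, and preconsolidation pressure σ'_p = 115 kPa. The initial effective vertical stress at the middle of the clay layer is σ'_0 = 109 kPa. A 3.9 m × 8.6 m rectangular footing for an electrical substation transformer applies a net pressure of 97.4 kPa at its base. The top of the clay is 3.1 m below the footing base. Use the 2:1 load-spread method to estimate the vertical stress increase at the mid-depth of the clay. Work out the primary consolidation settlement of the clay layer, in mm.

S_c ≈ 46.5 mm

Mid-depth of clay below the footing base: z = 3.1 + 7.9/2 = 7.05 m.
Stress increase at mid-clay by the 2:1 spreading method:
Δσ = qBL/((B+z)(L+z)) = 97.4×3.9×8.6/((3.9+7.05)(8.6+7.05)) = 19.063 kPa
Final effective stress: σ'_f = 109 + 19.063 = 128.06 kPa.
σ'_f = 128.06 > σ'_p = 115 kPa, so the stress path crosses the preconsolidation pressure — recompression up to σ'_p, then virgin compression beyond:
S_c = H/(1+e₀)·[C_r·log₁₀(σ'_p/σ'_0) + C_c·log₁₀(σ'_f/σ'_p)]
    = 7.9/1.87 × [0.051×log₁₀(115/109) + 0.21×log₁₀(128.06/115)]
    = 4.2246 × [0.0011868 + 0.0098103] = 0.04646 m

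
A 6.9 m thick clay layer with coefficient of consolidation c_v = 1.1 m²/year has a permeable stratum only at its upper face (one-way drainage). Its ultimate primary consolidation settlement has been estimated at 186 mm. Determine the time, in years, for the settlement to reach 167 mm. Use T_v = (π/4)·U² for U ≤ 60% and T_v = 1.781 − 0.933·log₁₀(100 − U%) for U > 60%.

t ≈ 36.3 years

Drainage path length: H_d = H = 6.9 m (single drainage).
U = S(t)/S_ult = 167/186 = 0.8978.
U > 60%: T_v = 1.781 − 0.933·log₁₀(100 − 89.785) = 0.83938.
t = T_v·H_d²/c_v = 0.83938×6.9²/1.1 = 36.33 years.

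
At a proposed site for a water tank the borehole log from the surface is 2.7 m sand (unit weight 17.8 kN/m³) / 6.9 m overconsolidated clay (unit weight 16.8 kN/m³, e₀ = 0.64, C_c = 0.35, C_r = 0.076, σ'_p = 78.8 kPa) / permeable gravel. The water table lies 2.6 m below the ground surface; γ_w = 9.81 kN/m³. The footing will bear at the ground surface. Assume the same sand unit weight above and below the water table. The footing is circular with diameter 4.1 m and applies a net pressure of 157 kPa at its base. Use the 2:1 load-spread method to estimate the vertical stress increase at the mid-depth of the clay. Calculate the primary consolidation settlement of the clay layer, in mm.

Mid-depth of clay below the ground surface: z = 2.7 + 6.9/2 = 6.15 m.
Total vertical stress at mid-clay: σ_v = 17.8×2.7 + 16.8×3.45 = 106.02 kPa.
Pore pressure: u = 9.81×(6.15 − 2.6) = 34.825 kPa.
Initial effective stress: σ'_0 = σ_v − u = 106.02 − 34.825 = 71.195 kPa.
Stress increase at mid-clay by the 2:1 spreading method:
Δσ ≈ qD²/(D+z)² = 157×4.1²/(4.1+6.15)² = 25.12 kPa
Final effective stress: σ'_f = 71.195 + 25.12 = 96.315 kPa.
σ'_f = 96.315 > σ'_p = 78.8 kPa, so the stress path crosses the preconsolidation pressure — recompression up to σ'_p, then virgin compression beyond:
S_c = H/(1+e₀)·[C_r·log₁₀(σ'_p/σ'_0) + C_c·log₁₀(σ'_f/σ'_p)]
    = 6.9/1.64 × [0.076×log₁₀(78.8/71.195) + 0.35×log₁₀(96.315/78.8)]
    = 4.2073 × [0.0033498 + 0.030509] = 0.1425 m

S_c ≈ 142 mm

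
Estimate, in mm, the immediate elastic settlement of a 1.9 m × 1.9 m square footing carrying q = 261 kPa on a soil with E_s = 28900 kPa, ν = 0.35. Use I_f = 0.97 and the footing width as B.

S_e ≈ 14.6 mm

Immediate (elastic) settlement: S_e = q·B·(1−ν²)/E_s · I_f.
S_e = 261 × 1.9 × (1 − 0.35²) / 28900 × 0.97
    = 261 × 1.9 × 0.8775 / 28900 × 0.97
    = 0.01461 m = 14.61 mm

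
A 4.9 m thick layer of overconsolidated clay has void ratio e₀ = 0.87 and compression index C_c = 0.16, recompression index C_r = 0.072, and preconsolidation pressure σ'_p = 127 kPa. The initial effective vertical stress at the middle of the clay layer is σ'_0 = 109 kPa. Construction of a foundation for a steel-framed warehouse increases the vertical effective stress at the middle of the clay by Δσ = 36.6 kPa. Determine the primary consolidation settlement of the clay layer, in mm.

S_c ≈ 37.4 mm

Final effective stress: σ'_f = 109 + 36.6 = 145.6 kPa.
σ'_f = 145.6 > σ'_p = 127 kPa, so the stress path crosses the preconsolidation pressure — recompression up to σ'_p, then virgin compression beyond:
S_c = H/(1+e₀)·[C_r·log₁₀(σ'_p/σ'_0) + C_c·log₁₀(σ'_f/σ'_p)]
    = 4.9/1.87 × [0.072×log₁₀(127/109) + 0.16×log₁₀(145.6/127)]
    = 2.6203 × [0.0047792 + 0.0094972] = 0.03741 m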